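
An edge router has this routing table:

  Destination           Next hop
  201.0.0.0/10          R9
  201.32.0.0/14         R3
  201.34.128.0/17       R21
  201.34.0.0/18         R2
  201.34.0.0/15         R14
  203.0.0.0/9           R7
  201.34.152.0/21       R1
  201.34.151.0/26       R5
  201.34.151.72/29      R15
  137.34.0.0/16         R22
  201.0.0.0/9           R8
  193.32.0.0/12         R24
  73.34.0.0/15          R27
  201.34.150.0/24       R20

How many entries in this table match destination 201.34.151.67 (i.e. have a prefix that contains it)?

Prefixes containing 201.34.151.67:
  201.0.0.0/9 (201.0.0.0 - 201.127.255.255)
  201.0.0.0/10 (201.0.0.0 - 201.63.255.255)
  201.32.0.0/14 (201.32.0.0 - 201.35.255.255)
  201.34.0.0/15 (201.34.0.0 - 201.35.255.255)
  201.34.128.0/17 (201.34.128.0 - 201.34.255.255)
Total matching entries: 5.

5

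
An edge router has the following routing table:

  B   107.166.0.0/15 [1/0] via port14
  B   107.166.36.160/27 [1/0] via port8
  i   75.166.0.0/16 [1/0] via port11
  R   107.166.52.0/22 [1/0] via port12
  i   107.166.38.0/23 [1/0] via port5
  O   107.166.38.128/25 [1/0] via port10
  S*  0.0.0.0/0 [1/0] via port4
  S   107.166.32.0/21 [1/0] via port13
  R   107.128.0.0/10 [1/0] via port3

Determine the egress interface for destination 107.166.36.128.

Routes whose prefix contains 107.166.36.128:
  0.0.0.0/0 (default, matches everything) -> port4
  107.128.0.0/10 (107.128.0.0 - 107.191.255.255) -> port3
  107.166.0.0/15 (107.166.0.0 - 107.167.255.255) -> port14
  107.166.32.0/21 (107.166.32.0 - 107.166.39.255) -> port13
More-specific entries that do NOT match:
  107.166.36.160/27 (107.166.36.160 - 107.166.36.191) does not contain 107.166.36.128
  107.166.38.128/25 (107.166.38.128 - 107.166.38.255) does not contain 107.166.36.128
  107.166.38.0/23 (107.166.38.0 - 107.166.39.255) does not contain 107.166.36.128
  107.166.52.0/22 (107.166.52.0 - 107.166.55.255) does not contain 107.166.36.128
Longest matching prefix is /21 -> interface port13.

port13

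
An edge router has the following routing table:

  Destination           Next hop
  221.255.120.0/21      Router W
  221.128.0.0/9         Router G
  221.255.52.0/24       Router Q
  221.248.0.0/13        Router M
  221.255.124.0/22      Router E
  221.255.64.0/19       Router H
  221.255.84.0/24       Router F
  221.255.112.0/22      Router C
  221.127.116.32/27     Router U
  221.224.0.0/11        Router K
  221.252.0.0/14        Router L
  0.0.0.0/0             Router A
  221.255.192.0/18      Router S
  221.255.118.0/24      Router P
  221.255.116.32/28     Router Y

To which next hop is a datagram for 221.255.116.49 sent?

Routes whose prefix contains 221.255.116.49:
  0.0.0.0/0 (default, matches everything) -> Router A
  221.128.0.0/9 (221.128.0.0 - 221.255.255.255) -> Router G
  221.224.0.0/11 (221.224.0.0 - 221.255.255.255) -> Router K
  221.248.0.0/13 (221.248.0.0 - 221.255.255.255) -> Router M
  221.252.0.0/14 (221.252.0.0 - 221.255.255.255) -> Router L
More-specific entries that do NOT match:
  221.255.116.32/28 (221.255.116.32 - 221.255.116.47) does not contain 221.255.116.49
  221.127.116.32/27 (221.127.116.32 - 221.127.116.63) does not contain 221.255.116.49
  221.255.52.0/24 (221.255.52.0 - 221.255.52.255) does not contain 221.255.116.49
  221.255.84.0/24 (221.255.84.0 - 221.255.84.255) does not contain 221.255.116.49
  221.255.118.0/24 (221.255.118.0 - 221.255.118.255) does not contain 221.255.116.49
  221.255.124.0/22 (221.255.124.0 - 221.255.127.255) does not contain 221.255.116.49
  221.255.112.0/22 (221.255.112.0 - 221.255.115.255) does not contain 221.255.116.49
  221.255.120.0/21 (221.255.120.0 - 221.255.127.255) does not contain 221.255.116.49
  221.255.64.0/19 (221.255.64.0 - 221.255.95.255) does not contain 221.255.116.49
  221.255.192.0/18 (221.255.192.0 - 221.255.255.255) does not contain 221.255.116.49
Longest matching prefix is /14 -> next hop Router L.

Router L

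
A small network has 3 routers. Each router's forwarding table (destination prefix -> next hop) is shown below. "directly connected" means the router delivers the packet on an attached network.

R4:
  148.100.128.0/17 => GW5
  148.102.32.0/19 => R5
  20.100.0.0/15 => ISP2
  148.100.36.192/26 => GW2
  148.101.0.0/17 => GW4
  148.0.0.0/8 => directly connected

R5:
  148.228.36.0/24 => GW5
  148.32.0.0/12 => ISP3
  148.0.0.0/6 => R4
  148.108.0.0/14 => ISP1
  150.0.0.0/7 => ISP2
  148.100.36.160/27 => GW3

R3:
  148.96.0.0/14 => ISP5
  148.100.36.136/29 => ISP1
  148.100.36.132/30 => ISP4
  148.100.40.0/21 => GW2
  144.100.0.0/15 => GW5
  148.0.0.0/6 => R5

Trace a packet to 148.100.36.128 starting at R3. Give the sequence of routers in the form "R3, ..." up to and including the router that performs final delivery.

R3, R5, R4

At R3: longest match for 148.100.36.128 is 148.0.0.0/6 -> R5
At R5: longest match for 148.100.36.128 is 148.0.0.0/6 -> R4
At R4: longest match for 148.100.36.128 is 148.0.0.0/8 -> directly connected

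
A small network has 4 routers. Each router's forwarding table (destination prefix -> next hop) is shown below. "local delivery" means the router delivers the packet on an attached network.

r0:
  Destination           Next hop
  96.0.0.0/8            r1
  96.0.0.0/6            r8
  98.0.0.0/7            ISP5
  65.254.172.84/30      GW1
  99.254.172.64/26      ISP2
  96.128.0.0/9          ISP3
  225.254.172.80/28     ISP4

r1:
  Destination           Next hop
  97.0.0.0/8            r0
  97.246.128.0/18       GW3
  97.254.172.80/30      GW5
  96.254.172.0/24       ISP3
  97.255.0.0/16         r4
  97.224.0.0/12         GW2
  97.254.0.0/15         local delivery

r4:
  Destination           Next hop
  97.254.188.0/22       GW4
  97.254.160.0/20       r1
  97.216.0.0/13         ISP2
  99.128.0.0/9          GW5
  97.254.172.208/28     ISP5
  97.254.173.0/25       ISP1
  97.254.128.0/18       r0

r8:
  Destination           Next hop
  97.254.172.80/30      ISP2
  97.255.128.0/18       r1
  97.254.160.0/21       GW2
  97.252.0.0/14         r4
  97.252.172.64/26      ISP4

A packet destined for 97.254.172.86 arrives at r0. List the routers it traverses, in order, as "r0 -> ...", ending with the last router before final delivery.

r0 -> r8 -> r4 -> r1

At r0: longest match for 97.254.172.86 is 96.0.0.0/6 -> r8
At r8: longest match for 97.254.172.86 is 97.252.0.0/14 -> r4
At r4: longest match for 97.254.172.86 is 97.254.160.0/20 -> r1
At r1: longest match for 97.254.172.86 is 97.254.0.0/15 -> local delivery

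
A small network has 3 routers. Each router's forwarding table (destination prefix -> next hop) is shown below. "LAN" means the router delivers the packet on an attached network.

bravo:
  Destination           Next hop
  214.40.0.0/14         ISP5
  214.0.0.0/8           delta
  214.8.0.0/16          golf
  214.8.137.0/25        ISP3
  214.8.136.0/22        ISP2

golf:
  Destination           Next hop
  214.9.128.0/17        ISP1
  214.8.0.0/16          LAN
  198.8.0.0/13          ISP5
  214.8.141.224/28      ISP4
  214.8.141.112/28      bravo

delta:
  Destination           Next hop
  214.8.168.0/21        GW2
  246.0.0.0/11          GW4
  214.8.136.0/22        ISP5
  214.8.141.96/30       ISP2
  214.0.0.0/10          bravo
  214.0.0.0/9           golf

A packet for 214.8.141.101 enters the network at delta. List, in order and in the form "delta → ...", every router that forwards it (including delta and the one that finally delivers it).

At delta: longest match for 214.8.141.101 is 214.0.0.0/10 -> bravo
At bravo: longest match for 214.8.141.101 is 214.8.0.0/16 -> golf
At golf: longest match for 214.8.141.101 is 214.8.0.0/16 -> LAN

delta → bravo → golf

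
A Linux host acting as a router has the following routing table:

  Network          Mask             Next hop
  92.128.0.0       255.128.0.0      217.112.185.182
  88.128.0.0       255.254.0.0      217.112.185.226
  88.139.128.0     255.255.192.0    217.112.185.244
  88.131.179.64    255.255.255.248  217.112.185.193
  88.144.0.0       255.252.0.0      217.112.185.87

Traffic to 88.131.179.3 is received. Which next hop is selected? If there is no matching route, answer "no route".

No entry's prefix contains 88.131.179.3; there is no default route.

no route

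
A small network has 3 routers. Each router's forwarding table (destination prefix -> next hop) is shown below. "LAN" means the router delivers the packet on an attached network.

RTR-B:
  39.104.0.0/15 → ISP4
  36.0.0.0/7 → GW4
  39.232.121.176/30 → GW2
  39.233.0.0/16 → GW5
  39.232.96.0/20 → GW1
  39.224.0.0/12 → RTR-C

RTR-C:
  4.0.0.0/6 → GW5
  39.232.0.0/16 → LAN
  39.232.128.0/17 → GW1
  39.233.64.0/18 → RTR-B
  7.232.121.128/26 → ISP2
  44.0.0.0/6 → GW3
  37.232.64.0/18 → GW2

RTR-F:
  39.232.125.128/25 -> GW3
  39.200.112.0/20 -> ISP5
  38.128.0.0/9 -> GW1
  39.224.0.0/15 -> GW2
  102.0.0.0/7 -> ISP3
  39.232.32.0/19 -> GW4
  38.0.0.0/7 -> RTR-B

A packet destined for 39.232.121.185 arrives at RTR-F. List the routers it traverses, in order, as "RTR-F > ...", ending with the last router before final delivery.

At RTR-F: longest match for 39.232.121.185 is 38.0.0.0/7 -> RTR-B
At RTR-B: longest match for 39.232.121.185 is 39.224.0.0/12 -> RTR-C
At RTR-C: longest match for 39.232.121.185 is 39.232.0.0/16 -> LAN

RTR-F > RTR-B > RTR-C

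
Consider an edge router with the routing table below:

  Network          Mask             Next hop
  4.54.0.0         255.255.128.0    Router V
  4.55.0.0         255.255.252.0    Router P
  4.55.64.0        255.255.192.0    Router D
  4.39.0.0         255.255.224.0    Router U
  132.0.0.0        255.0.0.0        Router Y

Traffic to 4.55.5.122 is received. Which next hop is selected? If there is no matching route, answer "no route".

no route

No entry's prefix contains 4.55.5.122; there is no default route.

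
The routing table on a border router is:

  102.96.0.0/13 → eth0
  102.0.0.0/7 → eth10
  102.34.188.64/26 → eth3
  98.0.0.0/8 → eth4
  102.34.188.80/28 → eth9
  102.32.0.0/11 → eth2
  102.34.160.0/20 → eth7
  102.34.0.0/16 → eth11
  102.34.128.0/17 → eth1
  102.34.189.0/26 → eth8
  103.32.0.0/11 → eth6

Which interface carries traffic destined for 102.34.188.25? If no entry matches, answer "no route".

Routes whose prefix contains 102.34.188.25:
  102.0.0.0/7 (102.0.0.0 - 103.255.255.255) -> eth10
  102.32.0.0/11 (102.32.0.0 - 102.63.255.255) -> eth2
  102.34.0.0/16 (102.34.0.0 - 102.34.255.255) -> eth11
  102.34.128.0/17 (102.34.128.0 - 102.34.255.255) -> eth1
More-specific entries that do NOT match:
  102.34.188.80/28 (102.34.188.80 - 102.34.188.95) does not contain 102.34.188.25
  102.34.188.64/26 (102.34.188.64 - 102.34.188.127) does not contain 102.34.188.25
  102.34.189.0/26 (102.34.189.0 - 102.34.189.63) does not contain 102.34.188.25
  102.34.160.0/20 (102.34.160.0 - 102.34.175.255) does not contain 102.34.188.25
Longest matching prefix is /17 -> interface eth1.

eth1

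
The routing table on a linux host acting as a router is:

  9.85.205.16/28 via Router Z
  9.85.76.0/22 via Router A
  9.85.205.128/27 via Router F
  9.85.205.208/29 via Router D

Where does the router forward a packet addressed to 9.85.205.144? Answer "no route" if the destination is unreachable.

Routes whose prefix contains 9.85.205.144:
  9.85.205.128/27 (9.85.205.128 - 9.85.205.159) -> Router F
More-specific entries that do NOT match:
  9.85.205.208/29 (9.85.205.208 - 9.85.205.215) does not contain 9.85.205.144
  9.85.205.16/28 (9.85.205.16 - 9.85.205.31) does not contain 9.85.205.144
Longest matching prefix is /27 -> next hop Router F.

Router F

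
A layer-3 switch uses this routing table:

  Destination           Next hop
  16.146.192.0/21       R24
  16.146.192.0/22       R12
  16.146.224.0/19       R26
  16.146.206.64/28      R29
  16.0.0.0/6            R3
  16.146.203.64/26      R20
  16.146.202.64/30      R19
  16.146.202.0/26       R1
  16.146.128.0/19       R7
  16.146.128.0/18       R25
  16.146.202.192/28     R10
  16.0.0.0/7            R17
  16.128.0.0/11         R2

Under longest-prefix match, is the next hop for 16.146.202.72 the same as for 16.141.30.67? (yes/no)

16.146.202.72: longest match 16.128.0.0/11 -> R2
16.141.30.67: longest match 16.128.0.0/11 -> R2

yes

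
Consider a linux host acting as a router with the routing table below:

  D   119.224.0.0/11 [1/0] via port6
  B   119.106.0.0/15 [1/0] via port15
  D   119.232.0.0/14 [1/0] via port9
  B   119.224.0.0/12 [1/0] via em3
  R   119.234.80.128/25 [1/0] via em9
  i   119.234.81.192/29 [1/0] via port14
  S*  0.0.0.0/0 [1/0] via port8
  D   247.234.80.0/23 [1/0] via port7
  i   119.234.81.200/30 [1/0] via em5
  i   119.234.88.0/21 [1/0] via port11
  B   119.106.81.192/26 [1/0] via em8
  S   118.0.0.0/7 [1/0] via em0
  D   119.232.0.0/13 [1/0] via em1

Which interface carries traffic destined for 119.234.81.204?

port9

Routes whose prefix contains 119.234.81.204:
  0.0.0.0/0 (default, matches everything) -> port8
  118.0.0.0/7 (118.0.0.0 - 119.255.255.255) -> em0
  119.224.0.0/11 (119.224.0.0 - 119.255.255.255) -> port6
  119.224.0.0/12 (119.224.0.0 - 119.239.255.255) -> em3
  119.232.0.0/13 (119.232.0.0 - 119.239.255.255) -> em1
  119.232.0.0/14 (119.232.0.0 - 119.235.255.255) -> port9
More-specific entries that do NOT match:
  119.234.81.200/30 (119.234.81.200 - 119.234.81.203) does not contain 119.234.81.204
  119.234.81.192/29 (119.234.81.192 - 119.234.81.199) does not contain 119.234.81.204
  119.106.81.192/26 (119.106.81.192 - 119.106.81.255) does not contain 119.234.81.204
  119.234.80.128/25 (119.234.80.128 - 119.234.80.255) does not contain 119.234.81.204
  247.234.80.0/23 (247.234.80.0 - 247.234.81.255) does not contain 119.234.81.204
  119.234.88.0/21 (119.234.88.0 - 119.234.95.255) does not contain 119.234.81.204
  119.106.0.0/15 (119.106.0.0 - 119.107.255.255) does not contain 119.234.81.204
Longest matching prefix is /14 -> interface port9.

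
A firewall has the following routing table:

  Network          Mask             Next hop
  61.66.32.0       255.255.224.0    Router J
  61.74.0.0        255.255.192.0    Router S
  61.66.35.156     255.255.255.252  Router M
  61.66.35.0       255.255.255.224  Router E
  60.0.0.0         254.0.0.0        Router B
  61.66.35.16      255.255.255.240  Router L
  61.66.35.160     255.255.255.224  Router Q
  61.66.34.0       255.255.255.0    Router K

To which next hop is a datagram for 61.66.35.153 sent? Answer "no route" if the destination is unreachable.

Router J

Routes whose prefix contains 61.66.35.153:
  60.0.0.0/7 (60.0.0.0 - 61.255.255.255) -> Router B
  61.66.32.0/19 (61.66.32.0 - 61.66.63.255) -> Router J
More-specific entries that do NOT match:
  61.66.35.156/30 (61.66.35.156 - 61.66.35.159) does not contain 61.66.35.153
  61.66.35.16/28 (61.66.35.16 - 61.66.35.31) does not contain 61.66.35.153
  61.66.35.0/27 (61.66.35.0 - 61.66.35.31) does not contain 61.66.35.153
  61.66.35.160/27 (61.66.35.160 - 61.66.35.191) does not contain 61.66.35.153
  61.66.34.0/24 (61.66.34.0 - 61.66.34.255) does not contain 61.66.35.153
Longest matching prefix is /19 -> next hop Router J.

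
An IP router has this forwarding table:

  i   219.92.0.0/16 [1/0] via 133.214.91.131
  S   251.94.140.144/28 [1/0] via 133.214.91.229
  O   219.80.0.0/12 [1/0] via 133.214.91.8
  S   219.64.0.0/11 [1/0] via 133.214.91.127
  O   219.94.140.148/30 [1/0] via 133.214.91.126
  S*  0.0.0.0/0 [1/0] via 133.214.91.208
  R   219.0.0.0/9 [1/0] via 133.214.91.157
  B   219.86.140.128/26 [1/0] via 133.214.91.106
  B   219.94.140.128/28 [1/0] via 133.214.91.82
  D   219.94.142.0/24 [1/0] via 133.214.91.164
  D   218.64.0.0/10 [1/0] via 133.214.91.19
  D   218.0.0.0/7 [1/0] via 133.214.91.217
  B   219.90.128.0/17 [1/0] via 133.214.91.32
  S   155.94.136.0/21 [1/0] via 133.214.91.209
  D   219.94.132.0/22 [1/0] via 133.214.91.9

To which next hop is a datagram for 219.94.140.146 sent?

133.214.91.8

Routes whose prefix contains 219.94.140.146:
  0.0.0.0/0 (default, matches everything) -> 133.214.91.208
  218.0.0.0/7 (218.0.0.0 - 219.255.255.255) -> 133.214.91.217
  219.0.0.0/9 (219.0.0.0 - 219.127.255.255) -> 133.214.91.157
  219.64.0.0/11 (219.64.0.0 - 219.95.255.255) -> 133.214.91.127
  219.80.0.0/12 (219.80.0.0 - 219.95.255.255) -> 133.214.91.8
More-specific entries that do NOT match:
  219.94.140.148/30 (219.94.140.148 - 219.94.140.151) does not contain 219.94.140.146
  251.94.140.144/28 (251.94.140.144 - 251.94.140.159) does not contain 219.94.140.146
  219.94.140.128/28 (219.94.140.128 - 219.94.140.143) does not contain 219.94.140.146
  219.86.140.128/26 (219.86.140.128 - 219.86.140.191) does not contain 219.94.140.146
  219.94.142.0/24 (219.94.142.0 - 219.94.142.255) does not contain 219.94.140.146
  219.94.132.0/22 (219.94.132.0 - 219.94.135.255) does not contain 219.94.140.146
  155.94.136.0/21 (155.94.136.0 - 155.94.143.255) does not contain 219.94.140.146
  219.90.128.0/17 (219.90.128.0 - 219.90.255.255) does not contain 219.94.140.146
  219.92.0.0/16 (219.92.0.0 - 219.92.255.255) does not contain 219.94.140.146
Longest matching prefix is /12 -> next hop 133.214.91.8.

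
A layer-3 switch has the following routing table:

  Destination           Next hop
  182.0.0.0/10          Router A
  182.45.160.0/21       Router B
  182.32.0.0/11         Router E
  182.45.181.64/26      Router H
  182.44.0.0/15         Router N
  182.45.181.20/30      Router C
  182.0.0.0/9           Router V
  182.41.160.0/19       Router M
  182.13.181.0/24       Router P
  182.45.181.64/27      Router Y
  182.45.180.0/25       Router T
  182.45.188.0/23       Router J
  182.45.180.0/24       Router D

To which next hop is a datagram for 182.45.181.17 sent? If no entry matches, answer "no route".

Routes whose prefix contains 182.45.181.17:
  182.0.0.0/9 (182.0.0.0 - 182.127.255.255) -> Router V
  182.0.0.0/10 (182.0.0.0 - 182.63.255.255) -> Router A
  182.32.0.0/11 (182.32.0.0 - 182.63.255.255) -> Router E
  182.44.0.0/15 (182.44.0.0 - 182.45.255.255) -> Router N
More-specific entries that do NOT match:
  182.45.181.20/30 (182.45.181.20 - 182.45.181.23) does not contain 182.45.181.17
  182.45.181.64/27 (182.45.181.64 - 182.45.181.95) does not contain 182.45.181.17
  182.45.181.64/26 (182.45.181.64 - 182.45.181.127) does not contain 182.45.181.17
  182.45.180.0/25 (182.45.180.0 - 182.45.180.127) does not contain 182.45.181.17
  182.13.181.0/24 (182.13.181.0 - 182.13.181.255) does not contain 182.45.181.17
  182.45.180.0/24 (182.45.180.0 - 182.45.180.255) does not contain 182.45.181.17
  182.45.188.0/23 (182.45.188.0 - 182.45.189.255) does not contain 182.45.181.17
  182.45.160.0/21 (182.45.160.0 - 182.45.167.255) does not contain 182.45.181.17
  182.41.160.0/19 (182.41.160.0 - 182.41.191.255) does not contain 182.45.181.17
Longest matching prefix is /15 -> next hop Router N.

Router N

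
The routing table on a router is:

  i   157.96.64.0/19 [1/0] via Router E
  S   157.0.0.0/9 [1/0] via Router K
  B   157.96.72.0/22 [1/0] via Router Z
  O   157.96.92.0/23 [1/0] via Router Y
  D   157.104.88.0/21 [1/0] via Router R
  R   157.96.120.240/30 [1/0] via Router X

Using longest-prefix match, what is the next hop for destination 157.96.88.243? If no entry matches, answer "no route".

Router E

Routes whose prefix contains 157.96.88.243:
  157.0.0.0/9 (157.0.0.0 - 157.127.255.255) -> Router K
  157.96.64.0/19 (157.96.64.0 - 157.96.95.255) -> Router E
More-specific entries that do NOT match:
  157.96.120.240/30 (157.96.120.240 - 157.96.120.243) does not contain 157.96.88.243
  157.96.92.0/23 (157.96.92.0 - 157.96.93.255) does not contain 157.96.88.243
  157.96.72.0/22 (157.96.72.0 - 157.96.75.255) does not contain 157.96.88.243
  157.104.88.0/21 (157.104.88.0 - 157.104.95.255) does not contain 157.96.88.243
Longest matching prefix is /19 -> next hop Router E.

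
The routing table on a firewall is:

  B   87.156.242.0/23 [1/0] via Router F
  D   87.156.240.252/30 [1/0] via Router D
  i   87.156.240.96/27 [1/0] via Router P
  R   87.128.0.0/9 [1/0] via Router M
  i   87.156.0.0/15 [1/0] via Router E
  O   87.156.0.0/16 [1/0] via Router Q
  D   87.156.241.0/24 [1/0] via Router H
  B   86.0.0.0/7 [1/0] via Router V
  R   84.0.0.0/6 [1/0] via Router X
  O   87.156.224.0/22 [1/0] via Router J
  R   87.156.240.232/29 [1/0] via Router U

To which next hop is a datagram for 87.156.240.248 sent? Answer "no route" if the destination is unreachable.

Routes whose prefix contains 87.156.240.248:
  84.0.0.0/6 (84.0.0.0 - 87.255.255.255) -> Router X
  86.0.0.0/7 (86.0.0.0 - 87.255.255.255) -> Router V
  87.128.0.0/9 (87.128.0.0 - 87.255.255.255) -> Router M
  87.156.0.0/15 (87.156.0.0 - 87.157.255.255) -> Router E
  87.156.0.0/16 (87.156.0.0 - 87.156.255.255) -> Router Q
More-specific entries that do NOT match:
  87.156.240.252/30 (87.156.240.252 - 87.156.240.255) does not contain 87.156.240.248
  87.156.240.232/29 (87.156.240.232 - 87.156.240.239) does not contain 87.156.240.248
  87.156.240.96/27 (87.156.240.96 - 87.156.240.127) does not contain 87.156.240.248
  87.156.241.0/24 (87.156.241.0 - 87.156.241.255) does not contain 87.156.240.248
  87.156.242.0/23 (87.156.242.0 - 87.156.243.255) does not contain 87.156.240.248
  87.156.224.0/22 (87.156.224.0 - 87.156.227.255) does not contain 87.156.240.248
Longest matching prefix is /16 -> next hop Router Q.

Router Q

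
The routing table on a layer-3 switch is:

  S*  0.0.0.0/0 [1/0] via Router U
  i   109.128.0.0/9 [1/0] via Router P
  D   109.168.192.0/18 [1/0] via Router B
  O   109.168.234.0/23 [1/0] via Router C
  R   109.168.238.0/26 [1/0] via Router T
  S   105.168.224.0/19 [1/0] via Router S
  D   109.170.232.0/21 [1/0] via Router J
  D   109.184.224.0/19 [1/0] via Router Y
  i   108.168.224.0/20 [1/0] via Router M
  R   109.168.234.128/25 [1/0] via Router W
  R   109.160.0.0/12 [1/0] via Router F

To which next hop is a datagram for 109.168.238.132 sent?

Router B

Routes whose prefix contains 109.168.238.132:
  0.0.0.0/0 (default, matches everything) -> Router U
  109.128.0.0/9 (109.128.0.0 - 109.255.255.255) -> Router P
  109.160.0.0/12 (109.160.0.0 - 109.175.255.255) -> Router F
  109.168.192.0/18 (109.168.192.0 - 109.168.255.255) -> Router B
More-specific entries that do NOT match:
  109.168.238.0/26 (109.168.238.0 - 109.168.238.63) does not contain 109.168.238.132
  109.168.234.128/25 (109.168.234.128 - 109.168.234.255) does not contain 109.168.238.132
  109.168.234.0/23 (109.168.234.0 - 109.168.235.255) does not contain 109.168.238.132
  109.170.232.0/21 (109.170.232.0 - 109.170.239.255) does not contain 109.168.238.132
  108.168.224.0/20 (108.168.224.0 - 108.168.239.255) does not contain 109.168.238.132
  105.168.224.0/19 (105.168.224.0 - 105.168.255.255) does not contain 109.168.238.132
  109.184.224.0/19 (109.184.224.0 - 109.184.255.255) does not contain 109.168.238.132
Longest matching prefix is /18 -> next hop Router B.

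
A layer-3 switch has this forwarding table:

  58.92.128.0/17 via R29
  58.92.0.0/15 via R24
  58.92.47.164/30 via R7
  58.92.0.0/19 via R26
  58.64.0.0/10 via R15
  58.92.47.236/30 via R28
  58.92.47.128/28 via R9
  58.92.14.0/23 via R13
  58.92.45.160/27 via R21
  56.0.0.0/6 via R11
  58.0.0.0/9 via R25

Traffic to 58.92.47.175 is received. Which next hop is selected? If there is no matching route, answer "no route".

R24

Routes whose prefix contains 58.92.47.175:
  56.0.0.0/6 (56.0.0.0 - 59.255.255.255) -> R11
  58.0.0.0/9 (58.0.0.0 - 58.127.255.255) -> R25
  58.64.0.0/10 (58.64.0.0 - 58.127.255.255) -> R15
  58.92.0.0/15 (58.92.0.0 - 58.93.255.255) -> R24
More-specific entries that do NOT match:
  58.92.47.164/30 (58.92.47.164 - 58.92.47.167) does not contain 58.92.47.175
  58.92.47.236/30 (58.92.47.236 - 58.92.47.239) does not contain 58.92.47.175
  58.92.47.128/28 (58.92.47.128 - 58.92.47.143) does not contain 58.92.47.175
  58.92.45.160/27 (58.92.45.160 - 58.92.45.191) does not contain 58.92.47.175
  58.92.14.0/23 (58.92.14.0 - 58.92.15.255) does not contain 58.92.47.175
  58.92.0.0/19 (58.92.0.0 - 58.92.31.255) does not contain 58.92.47.175
  58.92.128.0/17 (58.92.128.0 - 58.92.255.255) does not contain 58.92.47.175
Longest matching prefix is /15 -> next hop R24.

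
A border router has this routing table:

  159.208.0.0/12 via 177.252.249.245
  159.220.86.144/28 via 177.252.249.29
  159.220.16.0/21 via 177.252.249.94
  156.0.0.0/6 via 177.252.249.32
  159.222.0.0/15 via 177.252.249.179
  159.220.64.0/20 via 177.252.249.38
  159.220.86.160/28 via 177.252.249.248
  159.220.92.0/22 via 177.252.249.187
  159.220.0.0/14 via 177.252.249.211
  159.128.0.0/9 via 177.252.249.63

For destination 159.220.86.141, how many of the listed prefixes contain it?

4

Prefixes containing 159.220.86.141:
  156.0.0.0/6 (156.0.0.0 - 159.255.255.255)
  159.128.0.0/9 (159.128.0.0 - 159.255.255.255)
  159.208.0.0/12 (159.208.0.0 - 159.223.255.255)
  159.220.0.0/14 (159.220.0.0 - 159.223.255.255)
Total matching entries: 4.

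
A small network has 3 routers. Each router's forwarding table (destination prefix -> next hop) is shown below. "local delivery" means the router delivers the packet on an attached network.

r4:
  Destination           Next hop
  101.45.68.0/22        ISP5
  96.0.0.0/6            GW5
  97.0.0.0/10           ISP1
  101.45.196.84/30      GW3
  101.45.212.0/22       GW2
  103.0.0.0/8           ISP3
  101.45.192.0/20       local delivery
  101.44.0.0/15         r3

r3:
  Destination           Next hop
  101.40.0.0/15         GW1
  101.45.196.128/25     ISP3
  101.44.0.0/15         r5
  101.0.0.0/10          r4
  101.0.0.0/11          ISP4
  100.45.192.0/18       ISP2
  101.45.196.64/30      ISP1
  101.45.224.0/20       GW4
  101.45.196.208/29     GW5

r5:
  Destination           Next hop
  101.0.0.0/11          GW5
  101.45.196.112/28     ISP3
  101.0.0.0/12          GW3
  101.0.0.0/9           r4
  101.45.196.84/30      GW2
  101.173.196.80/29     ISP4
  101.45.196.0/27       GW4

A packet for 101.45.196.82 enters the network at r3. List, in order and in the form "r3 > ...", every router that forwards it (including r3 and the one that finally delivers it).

r3 > r5 > r4

At r3: longest match for 101.45.196.82 is 101.44.0.0/15 -> r5
At r5: longest match for 101.45.196.82 is 101.0.0.0/9 -> r4
At r4: longest match for 101.45.196.82 is 101.45.192.0/20 -> local delivery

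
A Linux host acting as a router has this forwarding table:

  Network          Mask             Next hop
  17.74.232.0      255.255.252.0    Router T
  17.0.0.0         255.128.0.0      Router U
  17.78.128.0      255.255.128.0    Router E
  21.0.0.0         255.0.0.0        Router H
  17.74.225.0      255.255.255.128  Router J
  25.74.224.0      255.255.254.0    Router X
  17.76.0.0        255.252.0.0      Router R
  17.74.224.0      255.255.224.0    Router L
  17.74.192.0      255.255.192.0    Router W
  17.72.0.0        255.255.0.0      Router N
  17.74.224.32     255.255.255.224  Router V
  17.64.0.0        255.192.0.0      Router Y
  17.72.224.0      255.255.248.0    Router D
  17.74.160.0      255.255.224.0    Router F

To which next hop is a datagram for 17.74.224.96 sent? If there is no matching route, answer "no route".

Routes whose prefix contains 17.74.224.96:
  17.0.0.0/9 (17.0.0.0 - 17.127.255.255) -> Router U
  17.64.0.0/10 (17.64.0.0 - 17.127.255.255) -> Router Y
  17.74.192.0/18 (17.74.192.0 - 17.74.255.255) -> Router W
  17.74.224.0/19 (17.74.224.0 - 17.74.255.255) -> Router L
More-specific entries that do NOT match:
  17.74.224.32/27 (17.74.224.32 - 17.74.224.63) does not contain 17.74.224.96
  17.74.225.0/25 (17.74.225.0 - 17.74.225.127) does not contain 17.74.224.96
  25.74.224.0/23 (25.74.224.0 - 25.74.225.255) does not contain 17.74.224.96
  17.74.232.0/22 (17.74.232.0 - 17.74.235.255) does not contain 17.74.224.96
  17.72.224.0/21 (17.72.224.0 - 17.72.231.255) does not contain 17.74.224.96
Longest matching prefix is /19 -> next hop Router L.

Router L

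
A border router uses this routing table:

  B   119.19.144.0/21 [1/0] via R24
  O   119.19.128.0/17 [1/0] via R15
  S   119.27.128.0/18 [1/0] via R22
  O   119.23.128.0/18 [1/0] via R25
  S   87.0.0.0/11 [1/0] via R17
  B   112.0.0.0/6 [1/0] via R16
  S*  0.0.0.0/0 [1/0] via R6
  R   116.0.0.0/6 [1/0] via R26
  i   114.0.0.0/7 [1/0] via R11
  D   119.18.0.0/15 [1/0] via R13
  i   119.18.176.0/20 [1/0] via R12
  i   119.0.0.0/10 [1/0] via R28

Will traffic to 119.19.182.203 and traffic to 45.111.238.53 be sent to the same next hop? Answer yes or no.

no

119.19.182.203: longest match 119.19.128.0/17 -> R15
45.111.238.53: longest match 0.0.0.0/0 -> R6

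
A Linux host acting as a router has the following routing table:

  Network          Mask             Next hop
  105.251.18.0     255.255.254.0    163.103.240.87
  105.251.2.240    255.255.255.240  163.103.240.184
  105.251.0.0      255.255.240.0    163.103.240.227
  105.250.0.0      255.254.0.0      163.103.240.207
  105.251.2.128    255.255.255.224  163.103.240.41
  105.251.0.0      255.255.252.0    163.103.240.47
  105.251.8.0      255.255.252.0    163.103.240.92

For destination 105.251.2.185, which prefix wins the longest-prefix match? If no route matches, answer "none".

Entries matching 105.251.2.185:
  105.250.0.0/15 (105.250.0.0 - 105.251.255.255)
  105.251.0.0/20 (105.251.0.0 - 105.251.15.255)
  105.251.0.0/22 (105.251.0.0 - 105.251.3.255)
Most specific is 105.251.0.0/22.

105.251.0.0/22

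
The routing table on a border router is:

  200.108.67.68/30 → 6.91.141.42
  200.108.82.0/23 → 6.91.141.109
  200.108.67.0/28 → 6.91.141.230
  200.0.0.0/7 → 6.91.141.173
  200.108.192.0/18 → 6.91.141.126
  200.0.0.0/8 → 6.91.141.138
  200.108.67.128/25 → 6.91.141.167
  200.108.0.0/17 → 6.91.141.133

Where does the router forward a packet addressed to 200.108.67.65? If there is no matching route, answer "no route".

Routes whose prefix contains 200.108.67.65:
  200.0.0.0/7 (200.0.0.0 - 201.255.255.255) -> 6.91.141.173
  200.0.0.0/8 (200.0.0.0 - 200.255.255.255) -> 6.91.141.138
  200.108.0.0/17 (200.108.0.0 - 200.108.127.255) -> 6.91.141.133
More-specific entries that do NOT match:
  200.108.67.68/30 (200.108.67.68 - 200.108.67.71) does not contain 200.108.67.65
  200.108.67.0/28 (200.108.67.0 - 200.108.67.15) does not contain 200.108.67.65
  200.108.67.128/25 (200.108.67.128 - 200.108.67.255) does not contain 200.108.67.65
  200.108.82.0/23 (200.108.82.0 - 200.108.83.255) does not contain 200.108.67.65
  200.108.192.0/18 (200.108.192.0 - 200.108.255.255) does not contain 200.108.67.65
Longest matching prefix is /17 -> next hop 6.91.141.133.

6.91.141.133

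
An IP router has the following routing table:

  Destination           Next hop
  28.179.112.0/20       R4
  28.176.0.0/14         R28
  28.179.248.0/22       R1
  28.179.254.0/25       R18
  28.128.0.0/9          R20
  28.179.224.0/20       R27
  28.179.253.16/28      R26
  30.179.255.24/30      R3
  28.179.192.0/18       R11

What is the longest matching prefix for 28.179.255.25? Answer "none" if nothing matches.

28.179.192.0/18

Entries matching 28.179.255.25:
  28.128.0.0/9 (28.128.0.0 - 28.255.255.255)
  28.176.0.0/14 (28.176.0.0 - 28.179.255.255)
  28.179.192.0/18 (28.179.192.0 - 28.179.255.255)
Most specific is 28.179.192.0/18.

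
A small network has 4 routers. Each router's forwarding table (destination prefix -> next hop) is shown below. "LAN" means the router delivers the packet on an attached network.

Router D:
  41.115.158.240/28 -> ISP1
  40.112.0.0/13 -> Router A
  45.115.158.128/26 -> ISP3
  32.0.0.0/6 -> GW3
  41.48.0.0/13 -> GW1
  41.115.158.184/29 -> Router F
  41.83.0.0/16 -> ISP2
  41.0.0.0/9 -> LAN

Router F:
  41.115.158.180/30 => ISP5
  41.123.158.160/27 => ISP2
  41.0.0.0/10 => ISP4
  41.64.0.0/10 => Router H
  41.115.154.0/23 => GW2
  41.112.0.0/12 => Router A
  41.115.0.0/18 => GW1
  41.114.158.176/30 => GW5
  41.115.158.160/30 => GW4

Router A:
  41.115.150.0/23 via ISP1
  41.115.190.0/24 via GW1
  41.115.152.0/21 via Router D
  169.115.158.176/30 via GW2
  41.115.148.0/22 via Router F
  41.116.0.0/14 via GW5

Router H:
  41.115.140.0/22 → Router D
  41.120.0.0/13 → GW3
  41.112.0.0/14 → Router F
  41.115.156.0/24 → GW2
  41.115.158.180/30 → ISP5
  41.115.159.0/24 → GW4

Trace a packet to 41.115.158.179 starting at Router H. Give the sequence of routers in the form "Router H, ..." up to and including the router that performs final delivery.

At Router H: longest match for 41.115.158.179 is 41.112.0.0/14 -> Router F
At Router F: longest match for 41.115.158.179 is 41.112.0.0/12 -> Router A
At Router A: longest match for 41.115.158.179 is 41.115.152.0/21 -> Router D
At Router D: longest match for 41.115.158.179 is 41.0.0.0/9 -> LAN

Router H, Router F, Router A, Router D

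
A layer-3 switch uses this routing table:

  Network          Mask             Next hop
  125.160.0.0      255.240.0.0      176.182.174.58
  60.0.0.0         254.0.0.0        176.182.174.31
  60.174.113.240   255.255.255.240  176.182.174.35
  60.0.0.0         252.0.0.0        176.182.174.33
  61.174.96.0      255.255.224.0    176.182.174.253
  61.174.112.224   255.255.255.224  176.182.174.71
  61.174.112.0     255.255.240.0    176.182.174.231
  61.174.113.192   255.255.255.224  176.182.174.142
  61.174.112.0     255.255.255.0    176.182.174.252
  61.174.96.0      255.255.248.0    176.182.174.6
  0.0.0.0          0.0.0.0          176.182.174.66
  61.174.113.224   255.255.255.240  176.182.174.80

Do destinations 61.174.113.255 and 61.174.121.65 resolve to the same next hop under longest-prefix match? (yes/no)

61.174.113.255: longest match 61.174.112.0/20 -> 176.182.174.231
61.174.121.65: longest match 61.174.112.0/20 -> 176.182.174.231

yes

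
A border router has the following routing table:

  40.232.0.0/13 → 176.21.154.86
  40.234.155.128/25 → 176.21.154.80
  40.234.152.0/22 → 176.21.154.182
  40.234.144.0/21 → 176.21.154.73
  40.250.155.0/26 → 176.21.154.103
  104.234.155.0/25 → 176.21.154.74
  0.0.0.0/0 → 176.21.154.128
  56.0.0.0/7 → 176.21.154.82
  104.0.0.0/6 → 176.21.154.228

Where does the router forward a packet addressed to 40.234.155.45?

176.21.154.182

Routes whose prefix contains 40.234.155.45:
  0.0.0.0/0 (default, matches everything) -> 176.21.154.128
  40.232.0.0/13 (40.232.0.0 - 40.239.255.255) -> 176.21.154.86
  40.234.152.0/22 (40.234.152.0 - 40.234.155.255) -> 176.21.154.182
More-specific entries that do NOT match:
  40.250.155.0/26 (40.250.155.0 - 40.250.155.63) does not contain 40.234.155.45
  40.234.155.128/25 (40.234.155.128 - 40.234.155.255) does not contain 40.234.155.45
  104.234.155.0/25 (104.234.155.0 - 104.234.155.127) does not contain 40.234.155.45
Longest matching prefix is /22 -> next hop 176.21.154.182.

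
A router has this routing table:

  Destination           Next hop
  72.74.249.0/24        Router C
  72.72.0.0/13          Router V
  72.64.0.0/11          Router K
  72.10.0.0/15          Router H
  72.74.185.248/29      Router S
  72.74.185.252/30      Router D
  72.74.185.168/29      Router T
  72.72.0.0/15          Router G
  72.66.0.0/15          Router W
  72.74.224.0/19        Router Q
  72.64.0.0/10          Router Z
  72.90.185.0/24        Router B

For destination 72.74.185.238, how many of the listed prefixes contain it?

Prefixes containing 72.74.185.238:
  72.64.0.0/10 (72.64.0.0 - 72.127.255.255)
  72.64.0.0/11 (72.64.0.0 - 72.95.255.255)
  72.72.0.0/13 (72.72.0.0 - 72.79.255.255)
Total matching entries: 3.

3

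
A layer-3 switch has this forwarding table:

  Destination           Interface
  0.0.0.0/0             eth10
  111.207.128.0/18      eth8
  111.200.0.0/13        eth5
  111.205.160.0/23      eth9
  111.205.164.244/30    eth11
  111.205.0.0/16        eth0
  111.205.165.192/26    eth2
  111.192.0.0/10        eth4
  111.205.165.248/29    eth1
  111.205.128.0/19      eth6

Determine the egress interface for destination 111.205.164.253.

eth0

Routes whose prefix contains 111.205.164.253:
  0.0.0.0/0 (default, matches everything) -> eth10
  111.192.0.0/10 (111.192.0.0 - 111.255.255.255) -> eth4
  111.200.0.0/13 (111.200.0.0 - 111.207.255.255) -> eth5
  111.205.0.0/16 (111.205.0.0 - 111.205.255.255) -> eth0
More-specific entries that do NOT match:
  111.205.164.244/30 (111.205.164.244 - 111.205.164.247) does not contain 111.205.164.253
  111.205.165.248/29 (111.205.165.248 - 111.205.165.255) does not contain 111.205.164.253
  111.205.165.192/26 (111.205.165.192 - 111.205.165.255) does not contain 111.205.164.253
  111.205.160.0/23 (111.205.160.0 - 111.205.161.255) does not contain 111.205.164.253
  111.205.128.0/19 (111.205.128.0 - 111.205.159.255) does not contain 111.205.164.253
  111.207.128.0/18 (111.207.128.0 - 111.207.191.255) does not contain 111.205.164.253
Longest matching prefix is /16 -> interface eth0.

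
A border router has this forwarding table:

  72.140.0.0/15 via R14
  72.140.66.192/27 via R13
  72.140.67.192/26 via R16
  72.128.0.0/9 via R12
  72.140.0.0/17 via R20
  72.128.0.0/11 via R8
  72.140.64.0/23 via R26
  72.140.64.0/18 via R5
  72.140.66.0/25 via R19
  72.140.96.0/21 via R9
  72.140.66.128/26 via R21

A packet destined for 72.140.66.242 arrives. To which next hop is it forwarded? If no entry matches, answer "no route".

Routes whose prefix contains 72.140.66.242:
  72.128.0.0/9 (72.128.0.0 - 72.255.255.255) -> R12
  72.128.0.0/11 (72.128.0.0 - 72.159.255.255) -> R8
  72.140.0.0/15 (72.140.0.0 - 72.141.255.255) -> R14
  72.140.0.0/17 (72.140.0.0 - 72.140.127.255) -> R20
  72.140.64.0/18 (72.140.64.0 - 72.140.127.255) -> R5
More-specific entries that do NOT match:
  72.140.66.192/27 (72.140.66.192 - 72.140.66.223) does not contain 72.140.66.242
  72.140.67.192/26 (72.140.67.192 - 72.140.67.255) does not contain 72.140.66.242
  72.140.66.128/26 (72.140.66.128 - 72.140.66.191) does not contain 72.140.66.242
  72.140.66.0/25 (72.140.66.0 - 72.140.66.127) does not contain 72.140.66.242
  72.140.64.0/23 (72.140.64.0 - 72.140.65.255) does not contain 72.140.66.242
  72.140.96.0/21 (72.140.96.0 - 72.140.103.255) does not contain 72.140.66.242
Longest matching prefix is /18 -> next hop R5.

R5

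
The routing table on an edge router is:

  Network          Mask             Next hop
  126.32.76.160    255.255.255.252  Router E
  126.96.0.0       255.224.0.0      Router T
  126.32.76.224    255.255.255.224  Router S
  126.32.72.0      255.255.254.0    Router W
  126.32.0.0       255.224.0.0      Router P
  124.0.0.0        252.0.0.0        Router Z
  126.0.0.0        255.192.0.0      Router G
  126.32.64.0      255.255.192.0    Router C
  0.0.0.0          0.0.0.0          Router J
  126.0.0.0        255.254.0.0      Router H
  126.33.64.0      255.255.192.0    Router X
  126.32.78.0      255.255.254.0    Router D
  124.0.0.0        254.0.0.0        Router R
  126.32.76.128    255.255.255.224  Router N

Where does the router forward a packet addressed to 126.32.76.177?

Router C

Routes whose prefix contains 126.32.76.177:
  0.0.0.0/0 (default, matches everything) -> Router J
  124.0.0.0/6 (124.0.0.0 - 127.255.255.255) -> Router Z
  126.0.0.0/10 (126.0.0.0 - 126.63.255.255) -> Router G
  126.32.0.0/11 (126.32.0.0 - 126.63.255.255) -> Router P
  126.32.64.0/18 (126.32.64.0 - 126.32.127.255) -> Router C
More-specific entries that do NOT match:
  126.32.76.160/30 (126.32.76.160 - 126.32.76.163) does not contain 126.32.76.177
  126.32.76.224/27 (126.32.76.224 - 126.32.76.255) does not contain 126.32.76.177
  126.32.76.128/27 (126.32.76.128 - 126.32.76.159) does not contain 126.32.76.177
  126.32.72.0/23 (126.32.72.0 - 126.32.73.255) does not contain 126.32.76.177
  126.32.78.0/23 (126.32.78.0 - 126.32.79.255) does not contain 126.32.76.177
Longest matching prefix is /18 -> next hop Router C.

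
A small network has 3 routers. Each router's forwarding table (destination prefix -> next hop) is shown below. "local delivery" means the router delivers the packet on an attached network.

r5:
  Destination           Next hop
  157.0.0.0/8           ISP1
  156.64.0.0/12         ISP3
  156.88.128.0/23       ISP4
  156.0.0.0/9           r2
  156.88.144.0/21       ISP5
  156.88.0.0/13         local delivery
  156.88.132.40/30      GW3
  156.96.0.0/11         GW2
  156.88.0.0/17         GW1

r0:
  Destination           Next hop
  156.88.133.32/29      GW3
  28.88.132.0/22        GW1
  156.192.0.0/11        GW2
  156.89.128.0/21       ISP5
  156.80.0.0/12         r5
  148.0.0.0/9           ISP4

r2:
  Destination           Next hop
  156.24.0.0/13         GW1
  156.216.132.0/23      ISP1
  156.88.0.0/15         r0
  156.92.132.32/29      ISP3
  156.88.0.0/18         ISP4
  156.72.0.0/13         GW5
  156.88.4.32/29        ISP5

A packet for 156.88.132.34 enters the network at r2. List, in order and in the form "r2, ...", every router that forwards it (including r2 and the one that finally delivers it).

At r2: longest match for 156.88.132.34 is 156.88.0.0/15 -> r0
At r0: longest match for 156.88.132.34 is 156.80.0.0/12 -> r5
At r5: longest match for 156.88.132.34 is 156.88.0.0/13 -> local delivery

r2, r0, r5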